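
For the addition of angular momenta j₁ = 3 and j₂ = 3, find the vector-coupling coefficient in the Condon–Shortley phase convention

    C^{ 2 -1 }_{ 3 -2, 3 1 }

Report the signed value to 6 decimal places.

−√(5/28) = -0.422577

triangle: 4!×2!×2!/9! = 96/362880
(j±m)!: 1!×5!×4!×2!×1!×3! = 34560
prefactor² = (2J+1)×Δ×N² = 320/7
  k=3: −1/(3!×1!×2!×1!×0!×1!) = -1/12
  k=4: +1/(4!×0!×1!×0!×1!×2!) = 1/48
Σ = -1/16  ⇒  CG² = 320/7×(-1/16)² = 5/28
CG = −√(5/28) = -0.422577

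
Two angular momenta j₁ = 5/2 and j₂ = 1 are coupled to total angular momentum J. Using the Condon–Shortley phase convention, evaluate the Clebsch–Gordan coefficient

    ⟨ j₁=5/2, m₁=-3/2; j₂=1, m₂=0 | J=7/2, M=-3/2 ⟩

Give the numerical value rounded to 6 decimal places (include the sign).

+√(10/21) = +0.690066

triangle: 0!×5!×2!/8! = 240/40320
(j±m)!: 1!×4!×1!×1!×2!×5! = 5760
prefactor² = (2J+1)×Δ×N² = 1920/7
  k=0: +1/(0!×0!×4!×1!×1!×1!) = 1/24
Σ = 1/24  ⇒  CG² = 1920/7×1/24² = 10/21
CG = +√(10/21) = +0.690066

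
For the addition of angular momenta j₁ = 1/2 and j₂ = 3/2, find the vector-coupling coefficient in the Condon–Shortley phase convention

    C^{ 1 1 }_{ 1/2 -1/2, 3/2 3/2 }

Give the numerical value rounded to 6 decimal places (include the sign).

triangle: 1!·0!·2!/4! = 2/24
(j±m)!: 0!·1!·3!·0!·2!·0! = 12
prefactor² = (2J+1)·Δ·N² = 3
  k=1: −1/(1!·0!·0!·2!·0!·0!) = -1/2
Σ = -1/2  ⇒  CG² = 3·(-1/2)² = 3/4
CG = −√(3/4) = -0.866025

-0.866025  (= −√(3/4))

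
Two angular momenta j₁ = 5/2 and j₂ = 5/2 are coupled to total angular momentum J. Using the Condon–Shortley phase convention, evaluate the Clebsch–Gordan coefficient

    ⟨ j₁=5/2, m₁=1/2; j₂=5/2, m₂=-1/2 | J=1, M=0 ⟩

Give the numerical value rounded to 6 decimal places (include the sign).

j₁+j₂−J=4  J+j₁−j₂=1  J−j₁+j₂=1  j₁+j₂+J+1=7
(j₁±m₁, j₂±m₂, J±M) = (3,2,2,3,1,1)
P² = 72/35
sum k=1..2:
  [1] −1/6 = -1/6
  [2] +1/4 = 1/4
S = 1/12
C² = P²·S² = 1/70 ; C = +0.119523

+√(1/70) = +0.119523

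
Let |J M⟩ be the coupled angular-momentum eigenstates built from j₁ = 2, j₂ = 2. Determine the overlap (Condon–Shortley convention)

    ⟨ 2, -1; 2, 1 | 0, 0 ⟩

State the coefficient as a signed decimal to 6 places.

√[1·4!0!0!/5! · 1!3!3!1!0!0!] = √(36/5)
  +(−1)^3/∏(3,1,0,0,0,0)! = -1/6  (running -1/6)
⟨..|..⟩ = √(36/5)·(-1/6) = -0.447214

−√(1/5) = -0.447214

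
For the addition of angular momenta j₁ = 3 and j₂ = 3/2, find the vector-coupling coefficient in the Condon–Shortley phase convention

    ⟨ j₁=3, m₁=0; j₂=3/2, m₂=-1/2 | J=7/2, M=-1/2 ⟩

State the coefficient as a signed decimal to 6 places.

+√(2/21) ≈ +0.308607

triangle: 1!*5!*2!/9! = 240/362880
(j±m)!: 3!*3!*1!*2!*3!*4! = 10368
prefactor² = (2J+1)*Δ*N² = 384/7
  k=0: +1/(0!*1!*3!*1!*2!*1!) = 1/12
  k=1: −1/(1!*0!*2!*0!*3!*2!) = -1/24
Σ = 1/24  ⇒  CG² = 384/7*1/24² = 2/21
CG = +√(2/21) = +0.308607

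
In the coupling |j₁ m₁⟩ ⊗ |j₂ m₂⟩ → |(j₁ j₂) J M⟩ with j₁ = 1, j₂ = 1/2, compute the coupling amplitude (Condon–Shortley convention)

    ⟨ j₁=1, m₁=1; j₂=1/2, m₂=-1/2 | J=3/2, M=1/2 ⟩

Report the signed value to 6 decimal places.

√[4·0!2!1!/4! · 2!0!0!1!2!1!] = √(4/3)
  +(−1)^0/∏(0,0,0,0,2,1)! = 1/2  (running 1/2)
⟨..|..⟩ = √(4/3)·(1/2) = +0.577350

+√(1/3) = +0.577350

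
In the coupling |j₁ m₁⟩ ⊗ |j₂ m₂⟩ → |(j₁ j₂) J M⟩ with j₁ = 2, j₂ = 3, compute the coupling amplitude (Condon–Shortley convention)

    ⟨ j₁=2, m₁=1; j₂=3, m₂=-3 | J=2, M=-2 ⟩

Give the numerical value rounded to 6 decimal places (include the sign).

√[5·3!1!3!/8! · 3!1!0!6!0!4!] = √(3240/7)
  +(−1)^0/∏(0,3,1,0,0,3)! = 1/36  (running 1/36)
⟨..|..⟩ = √(3240/7)·(1/36) = +0.597614

+0.597614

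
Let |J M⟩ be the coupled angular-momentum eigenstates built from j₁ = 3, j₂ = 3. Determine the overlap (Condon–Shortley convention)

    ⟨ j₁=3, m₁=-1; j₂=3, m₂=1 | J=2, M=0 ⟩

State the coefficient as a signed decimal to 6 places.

-0.327327

triangle: 4!×2!×2!/9! = 96/362880
(j±m)!: 2!×4!×4!×2!×2!×2! = 9216
prefactor² = (2J+1)×Δ×N² = 256/21
  k=2: +1/(2!×2!×2!×2!×0!×0!) = 1/16
  k=3: −1/(3!×1!×1!×1!×1!×1!) = -1/6
  k=4: +1/(4!×0!×0!×0!×2!×2!) = 1/96
Σ = -3/32  ⇒  CG² = 256/21×(-3/32)² = 3/28
CG = −√(3/28) = -0.327327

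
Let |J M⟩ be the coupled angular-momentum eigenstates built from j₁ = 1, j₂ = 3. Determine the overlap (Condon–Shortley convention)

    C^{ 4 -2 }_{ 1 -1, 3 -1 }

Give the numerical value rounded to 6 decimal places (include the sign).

triangle: 0!*2!*6!/9! = 1440/362880
(j±m)!: 0!*2!*2!*4!*2!*6! = 138240
prefactor² = (2J+1)*Δ*N² = 34560/7
  k=0: +1/(0!*0!*2!*2!*0!*4!) = 1/96
Σ = 1/96  ⇒  CG² = 34560/7*1/96² = 15/28
CG = +√(15/28) = +0.731925

+√(15/28) ≈ +0.731925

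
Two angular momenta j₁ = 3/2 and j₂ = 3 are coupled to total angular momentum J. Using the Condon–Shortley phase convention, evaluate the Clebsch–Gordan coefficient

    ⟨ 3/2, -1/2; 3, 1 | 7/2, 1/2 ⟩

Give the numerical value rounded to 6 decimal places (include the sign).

j₁+j₂−J=1  J+j₁−j₂=2  J−j₁+j₂=5  j₁+j₂+J+1=9
(j₁±m₁, j₂±m₂, J±M) = (1,2,4,2,4,3)
P² = 512/7
sum k=0..1:
  [0] +1/48 = 1/48
  [1] −1/12 = -1/12
S = -1/16
C² = P²·S² = 2/7 ; C = -0.534522

−√(2/7) ≈ -0.534522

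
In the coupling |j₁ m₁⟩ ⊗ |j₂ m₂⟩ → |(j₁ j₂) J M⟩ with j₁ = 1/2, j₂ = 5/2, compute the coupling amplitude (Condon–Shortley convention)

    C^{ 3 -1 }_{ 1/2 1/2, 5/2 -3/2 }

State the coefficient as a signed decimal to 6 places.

j₁+j₂−J=0  J+j₁−j₂=1  J−j₁+j₂=5  j₁+j₂+J+1=7
(j₁±m₁, j₂±m₂, J±M) = (1,0,1,4,2,4)
P² = 192
sum k=0..0:
  [0] +1/24 = 1/24
S = 1/24
C² = P²·S² = 1/3 ; C = +0.577350

+0.577350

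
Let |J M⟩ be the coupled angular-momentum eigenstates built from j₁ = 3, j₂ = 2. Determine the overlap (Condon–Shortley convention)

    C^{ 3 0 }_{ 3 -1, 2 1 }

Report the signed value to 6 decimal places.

+0.182574  (= +√(1/30))

triangle: 2!*4!*2!/9! = 96/362880
(j±m)!: 2!*4!*3!*1!*3!*3! = 10368
prefactor² = (2J+1)*Δ*N² = 96/5
  k=1: −1/(1!*1!*3!*2!*1!*0!) = -1/12
  k=2: +1/(2!*0!*2!*1!*2!*1!) = 1/8
Σ = 1/24  ⇒  CG² = 96/5*1/24² = 1/30
CG = +√(1/30) = +0.182574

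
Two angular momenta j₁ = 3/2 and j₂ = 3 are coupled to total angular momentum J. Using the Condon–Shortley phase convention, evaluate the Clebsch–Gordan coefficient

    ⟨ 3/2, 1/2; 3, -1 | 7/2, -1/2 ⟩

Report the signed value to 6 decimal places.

j₁+j₂−J=1  J+j₁−j₂=2  J−j₁+j₂=5  j₁+j₂+J+1=9
(j₁±m₁, j₂±m₂, J±M) = (2,1,2,4,3,4)
P² = 512/7
sum k=0..1:
  [0] +1/12 = 1/12
  [1] −1/48 = -1/48
S = 1/16
C² = P²·S² = 2/7 ; C = +0.534522

+0.534522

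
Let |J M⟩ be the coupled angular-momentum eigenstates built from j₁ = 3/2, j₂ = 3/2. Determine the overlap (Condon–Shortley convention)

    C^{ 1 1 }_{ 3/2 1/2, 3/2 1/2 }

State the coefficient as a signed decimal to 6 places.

√[3·2!1!1!/5! · 2!1!2!1!2!0!] = √(2/5)
  +(−1)^1/∏(1,1,0,1,1,0)! = -1  (running -1)
⟨..|..⟩ = √(2/5)·(-1) = -0.632456

−√(2/5) ≈ -0.632456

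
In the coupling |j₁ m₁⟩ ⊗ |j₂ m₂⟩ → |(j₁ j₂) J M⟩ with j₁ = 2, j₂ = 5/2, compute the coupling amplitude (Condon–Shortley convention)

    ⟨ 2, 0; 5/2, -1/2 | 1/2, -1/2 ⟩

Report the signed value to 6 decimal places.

j₁+j₂−J=4  J+j₁−j₂=0  J−j₁+j₂=1  j₁+j₂+J+1=6
(j₁±m₁, j₂±m₂, J±M) = (2,2,2,3,0,1)
P² = 16/5
sum k=2..2:
  [2] +1/4 = 1/4
S = 1/4
C² = P²·S² = 1/5 ; C = +0.447214

+0.447214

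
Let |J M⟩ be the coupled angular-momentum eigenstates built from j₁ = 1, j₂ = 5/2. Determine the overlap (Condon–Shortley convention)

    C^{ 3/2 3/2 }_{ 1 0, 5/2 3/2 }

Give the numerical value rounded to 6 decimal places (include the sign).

−√(4/15) = -0.516398

triangle: 2!·0!·3!/6! = 12/720
(j±m)!: 1!·1!·4!·1!·3!·0! = 144
prefactor² = (2J+1)·Δ·N² = 48/5
  k=1: −1/(1!·1!·0!·3!·0!·0!) = -1/6
Σ = -1/6  ⇒  CG² = 48/5·(-1/6)² = 4/15
CG = −√(4/15) = -0.516398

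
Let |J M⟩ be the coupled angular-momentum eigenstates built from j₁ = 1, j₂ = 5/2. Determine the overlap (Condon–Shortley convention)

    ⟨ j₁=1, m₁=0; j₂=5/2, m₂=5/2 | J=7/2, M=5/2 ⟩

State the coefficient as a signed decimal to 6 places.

√[8·0!2!5!/8! · 1!1!5!0!6!1!] = √(28800/7)
  +(−1)^0/∏(0,0,1,5,1,0)! = 1/120  (running 1/120)
⟨..|..⟩ = √(28800/7)·(1/120) = +0.534522

+0.534522  (= +√(2/7))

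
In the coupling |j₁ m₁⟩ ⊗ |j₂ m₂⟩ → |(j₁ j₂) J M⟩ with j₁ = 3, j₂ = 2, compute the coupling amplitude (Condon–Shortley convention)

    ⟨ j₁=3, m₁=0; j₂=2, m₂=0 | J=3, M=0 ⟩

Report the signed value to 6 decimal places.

triangle: 2!·4!·2!/9! = 96/362880
(j±m)!: 3!·3!·2!·2!·3!·3! = 5184
prefactor² = (2J+1)·Δ·N² = 48/5
  k=0: +1/(0!·2!·3!·2!·1!·0!) = 1/24
  k=1: −1/(1!·1!·2!·1!·2!·1!) = -1/4
  k=2: +1/(2!·0!·1!·0!·3!·2!) = 1/24
Σ = -1/6  ⇒  CG² = 48/5·(-1/6)² = 4/15
CG = −√(4/15) = -0.516398

−√(4/15) ≈ -0.516398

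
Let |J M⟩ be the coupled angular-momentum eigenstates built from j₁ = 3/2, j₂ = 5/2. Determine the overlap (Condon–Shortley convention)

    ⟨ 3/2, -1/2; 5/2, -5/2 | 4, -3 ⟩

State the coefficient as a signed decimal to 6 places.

triangle: 0!*3!*5!/9! = 720/362880
(j±m)!: 1!*2!*0!*5!*1!*7! = 1209600
prefactor² = (2J+1)*Δ*N² = 21600
  k=0: +1/(0!*0!*2!*0!*1!*5!) = 1/240
Σ = 1/240  ⇒  CG² = 21600*1/240² = 3/8
CG = +√(3/8) = +0.612372

+0.612372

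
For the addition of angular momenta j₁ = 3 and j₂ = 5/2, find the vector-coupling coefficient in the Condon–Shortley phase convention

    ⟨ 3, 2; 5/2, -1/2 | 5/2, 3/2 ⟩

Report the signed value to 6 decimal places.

−√(1/14) ≈ -0.267261

√[6·3!3!2!/9! · 5!1!2!3!4!1!] = √(288/7)
  +(−1)^0/∏(0,3,1,2,2,0)! = 1/24  (running 1/24)
  +(−1)^1/∏(1,2,0,1,3,1)! = -1/12  (running -1/24)
⟨..|..⟩ = √(288/7)·(-1/24) = -0.267261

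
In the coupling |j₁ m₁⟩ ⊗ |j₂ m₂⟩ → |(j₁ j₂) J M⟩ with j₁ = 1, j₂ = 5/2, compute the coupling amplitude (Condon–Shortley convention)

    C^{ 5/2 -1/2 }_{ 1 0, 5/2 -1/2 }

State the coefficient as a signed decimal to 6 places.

triangle: 1!*1!*4!/7! = 24/5040
(j±m)!: 1!*1!*2!*3!*2!*3! = 144
prefactor² = (2J+1)*Δ*N² = 144/35
  k=0: +1/(0!*1!*1!*2!*0!*2!) = 1/4
  k=1: −1/(1!*0!*0!*1!*1!*3!) = -1/6
Σ = 1/12  ⇒  CG² = 144/35*1/12² = 1/35
CG = +√(1/35) = +0.169031

+√(1/35) = +0.169031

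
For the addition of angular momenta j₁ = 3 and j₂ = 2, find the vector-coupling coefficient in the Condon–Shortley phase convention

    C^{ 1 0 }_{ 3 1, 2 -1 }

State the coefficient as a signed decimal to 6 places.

−√(8/35) = -0.478091

√[3·4!2!0!/7! · 4!2!1!3!1!1!] = √(288/35)
  +(−1)^1/∏(1,3,1,0,1,0)! = -1/6  (running -1/6)
⟨..|..⟩ = √(288/35)·(-1/6) = -0.478091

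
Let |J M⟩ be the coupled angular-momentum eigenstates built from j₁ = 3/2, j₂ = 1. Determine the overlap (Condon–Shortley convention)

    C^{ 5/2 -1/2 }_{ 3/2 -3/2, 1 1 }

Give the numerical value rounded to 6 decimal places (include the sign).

triangle: 0!*3!*2!/6! = 12/720
(j±m)!: 0!*3!*2!*0!*2!*3! = 144
prefactor² = (2J+1)*Δ*N² = 72/5
  k=0: +1/(0!*0!*3!*2!*0!*0!) = 1/12
Σ = 1/12  ⇒  CG² = 72/5*1/12² = 1/10
CG = +√(1/10) = +0.316228

+0.316228  (= +√(1/10))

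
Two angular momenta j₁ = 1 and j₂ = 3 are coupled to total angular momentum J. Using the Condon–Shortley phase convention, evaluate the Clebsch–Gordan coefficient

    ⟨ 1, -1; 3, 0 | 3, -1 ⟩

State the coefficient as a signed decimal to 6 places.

−√(1/2) = -0.707107

√[7·1!1!5!/8! · 0!2!3!3!2!4!] = √(72)
  +(−1)^1/∏(1,0,1,2,0,3)! = -1/12  (running -1/12)
⟨..|..⟩ = √(72)·(-1/12) = -0.707107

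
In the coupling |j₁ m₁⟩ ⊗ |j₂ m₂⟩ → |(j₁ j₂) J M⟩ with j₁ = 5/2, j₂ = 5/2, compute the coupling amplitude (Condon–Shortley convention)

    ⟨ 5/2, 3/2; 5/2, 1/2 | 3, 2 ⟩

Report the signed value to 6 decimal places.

√[7·2!3!3!/9! · 4!1!3!2!5!1!] = √(48)
  +(−1)^0/∏(0,2,1,3,2,0)! = 1/24  (running 1/24)
  +(−1)^1/∏(1,1,0,2,3,1)! = -1/12  (running -1/24)
⟨..|..⟩ = √(48)·(-1/24) = -0.288675

−√(1/12) = -0.288675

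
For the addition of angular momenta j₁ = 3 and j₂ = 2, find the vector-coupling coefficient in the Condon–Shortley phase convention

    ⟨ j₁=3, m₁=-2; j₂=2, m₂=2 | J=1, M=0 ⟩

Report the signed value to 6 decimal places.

+0.377964  (= +√(1/7))

√[3·4!2!0!/7! · 1!5!4!0!1!1!] = √(576/7)
  +(−1)^4/∏(4,0,1,0,1,0)! = 1/24  (running 1/24)
⟨..|..⟩ = √(576/7)·(1/24) = +0.377964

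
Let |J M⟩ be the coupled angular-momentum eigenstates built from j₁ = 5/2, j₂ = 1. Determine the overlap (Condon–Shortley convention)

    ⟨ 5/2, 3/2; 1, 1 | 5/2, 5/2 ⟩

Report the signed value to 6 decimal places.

j₁+j₂−J=1  J+j₁−j₂=4  J−j₁+j₂=1  j₁+j₂+J+1=7
(j₁±m₁, j₂±m₂, J±M) = (4,1,2,0,5,0)
P² = 1152/7
sum k=1..1:
  [1] −1/24 = -1/24
S = -1/24
C² = P²·S² = 2/7 ; C = -0.534522

−√(2/7) = -0.534522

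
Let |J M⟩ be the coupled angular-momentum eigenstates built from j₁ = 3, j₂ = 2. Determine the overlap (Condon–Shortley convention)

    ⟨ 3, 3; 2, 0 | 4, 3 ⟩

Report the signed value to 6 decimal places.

+√(9/20) = +0.670820

j₁+j₂−J=1  J+j₁−j₂=5  J−j₁+j₂=3  j₁+j₂+J+1=10
(j₁±m₁, j₂±m₂, J±M) = (6,0,2,2,7,1)
P² = 25920
sum k=0..0:
  [0] +1/240 = 1/240
S = 1/240
C² = P²·S² = 9/20 ; C = +0.670820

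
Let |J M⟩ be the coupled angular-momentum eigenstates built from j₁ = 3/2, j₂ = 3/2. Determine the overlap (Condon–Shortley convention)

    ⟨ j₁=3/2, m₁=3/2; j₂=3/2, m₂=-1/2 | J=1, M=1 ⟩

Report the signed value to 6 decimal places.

j₁+j₂−J=2  J+j₁−j₂=1  J−j₁+j₂=1  j₁+j₂+J+1=5
(j₁±m₁, j₂±m₂, J±M) = (3,0,1,2,2,0)
P² = 6/5
sum k=0..0:
  [0] +1/2 = 1/2
S = 1/2
C² = P²·S² = 3/10 ; C = +0.547723

+0.547723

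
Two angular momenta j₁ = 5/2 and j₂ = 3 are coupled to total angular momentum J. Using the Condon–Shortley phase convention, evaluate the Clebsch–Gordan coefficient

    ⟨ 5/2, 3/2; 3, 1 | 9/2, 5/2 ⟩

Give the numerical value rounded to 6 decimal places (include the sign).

j₁+j₂−J=1  J+j₁−j₂=4  J−j₁+j₂=5  j₁+j₂+J+1=11
(j₁±m₁, j₂±m₂, J±M) = (4,1,4,2,7,2)
P² = 92160/11
sum k=0..1:
  [0] +1/144 = 1/144
  [1] −1/288 = -1/288
S = 1/288
C² = P²·S² = 10/99 ; C = +0.317821

+0.317821  (= +√(10/99))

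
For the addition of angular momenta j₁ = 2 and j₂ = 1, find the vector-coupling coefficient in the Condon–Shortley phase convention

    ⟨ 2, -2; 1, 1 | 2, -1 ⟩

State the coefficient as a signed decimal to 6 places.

-0.577350

triangle: 1!·3!·1!/6! = 6/720
(j±m)!: 0!·4!·2!·0!·1!·3! = 288
prefactor² = (2J+1)·Δ·N² = 12
  k=1: −1/(1!·0!·3!·1!·0!·0!) = -1/6
Σ = -1/6  ⇒  CG² = 12·(-1/6)² = 1/3
CG = −√(1/3) = -0.577350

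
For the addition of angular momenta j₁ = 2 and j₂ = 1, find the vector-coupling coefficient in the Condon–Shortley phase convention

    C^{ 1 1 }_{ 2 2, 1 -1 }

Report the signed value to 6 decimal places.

√[3·2!2!0!/5! · 4!0!0!2!2!0!] = √(48/5)
  +(−1)^0/∏(0,2,0,0,2,0)! = 1/4  (running 1/4)
⟨..|..⟩ = √(48/5)·(1/4) = +0.774597

+0.774597  (= +√(3/5))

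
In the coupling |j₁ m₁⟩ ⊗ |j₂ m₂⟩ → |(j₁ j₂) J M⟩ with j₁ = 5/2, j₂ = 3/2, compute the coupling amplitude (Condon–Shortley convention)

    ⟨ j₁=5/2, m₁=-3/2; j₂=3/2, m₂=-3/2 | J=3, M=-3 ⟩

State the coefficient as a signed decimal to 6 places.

+0.612372

triangle: 1!·4!·2!/8! = 48/40320
(j±m)!: 1!·4!·0!·3!·0!·6! = 103680
prefactor² = (2J+1)·Δ·N² = 864
  k=0: +1/(0!·1!·4!·0!·0!·2!) = 1/48
Σ = 1/48  ⇒  CG² = 864·1/48² = 3/8
CG = +√(3/8) = +0.612372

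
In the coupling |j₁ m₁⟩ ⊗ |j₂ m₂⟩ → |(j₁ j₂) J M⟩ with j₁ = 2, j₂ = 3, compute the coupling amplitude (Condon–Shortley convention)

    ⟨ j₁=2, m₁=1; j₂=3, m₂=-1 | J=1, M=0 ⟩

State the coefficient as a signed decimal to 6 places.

j₁+j₂−J=4  J+j₁−j₂=0  J−j₁+j₂=2  j₁+j₂+J+1=7
(j₁±m₁, j₂±m₂, J±M) = (3,1,2,4,1,1)
P² = 288/35
sum k=1..1:
  [1] −1/6 = -1/6
S = -1/6
C² = P²·S² = 8/35 ; C = -0.478091

−√(8/35) = -0.478091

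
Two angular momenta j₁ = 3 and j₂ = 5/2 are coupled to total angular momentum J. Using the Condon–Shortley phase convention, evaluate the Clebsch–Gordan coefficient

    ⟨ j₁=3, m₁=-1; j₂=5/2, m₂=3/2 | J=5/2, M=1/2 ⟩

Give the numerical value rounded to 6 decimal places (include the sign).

+√(1/35) ≈ +0.169031

triangle: 3!×3!×2!/9! = 72/362880
(j±m)!: 2!×4!×4!×1!×3!×2! = 13824
prefactor² = (2J+1)×Δ×N² = 576/35
  k=2: +1/(2!×1!×2!×2!×1!×0!) = 1/8
  k=3: −1/(3!×0!×1!×1!×2!×1!) = -1/12
Σ = 1/24  ⇒  CG² = 576/35×1/24² = 1/35
CG = +√(1/35) = +0.169031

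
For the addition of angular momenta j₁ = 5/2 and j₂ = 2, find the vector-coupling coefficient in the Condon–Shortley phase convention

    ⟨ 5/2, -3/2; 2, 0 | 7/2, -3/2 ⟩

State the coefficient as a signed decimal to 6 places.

j₁+j₂−J=1  J+j₁−j₂=4  J−j₁+j₂=3  j₁+j₂+J+1=9
(j₁±m₁, j₂±m₂, J±M) = (1,4,2,2,2,5)
P² = 512/7
sum k=0..1:
  [0] +1/48 = 1/48
  [1] −1/12 = -1/12
S = -1/16
C² = P²·S² = 2/7 ; C = -0.534522

−√(2/7) ≈ -0.534522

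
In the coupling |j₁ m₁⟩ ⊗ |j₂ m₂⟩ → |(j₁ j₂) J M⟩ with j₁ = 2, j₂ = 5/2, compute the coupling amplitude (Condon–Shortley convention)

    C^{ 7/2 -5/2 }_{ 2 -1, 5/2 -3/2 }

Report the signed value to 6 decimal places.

√[8·1!3!4!/9! · 1!3!1!4!1!6!] = √(2304/7)
  +(−1)^0/∏(0,1,3,1,0,3)! = 1/36  (running 1/36)
  +(−1)^1/∏(1,0,2,0,1,4)! = -1/48  (running 1/144)
⟨..|..⟩ = √(2304/7)·(1/144) = +0.125988

+0.125988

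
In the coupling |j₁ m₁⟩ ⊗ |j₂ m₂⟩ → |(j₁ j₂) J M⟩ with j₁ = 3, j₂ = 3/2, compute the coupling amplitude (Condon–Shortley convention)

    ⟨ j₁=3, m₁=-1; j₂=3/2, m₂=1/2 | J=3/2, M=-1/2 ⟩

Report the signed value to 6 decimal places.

√[4·3!3!0!/7! · 2!4!2!1!1!2!] = √(192/35)
  +(−1)^2/∏(2,1,2,0,1,0)! = 1/4  (running 1/4)
⟨..|..⟩ = √(192/35)·(1/4) = +0.585540

+√(12/35) = +0.585540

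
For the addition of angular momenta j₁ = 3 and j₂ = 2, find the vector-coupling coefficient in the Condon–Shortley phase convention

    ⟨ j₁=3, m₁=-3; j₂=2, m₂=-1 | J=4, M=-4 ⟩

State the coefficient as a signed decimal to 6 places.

−√(3/5) = -0.774597

triangle: 1!×5!×3!/10! = 720/3628800
(j±m)!: 0!×6!×1!×3!×0!×8! = 174182400
prefactor² = (2J+1)×Δ×N² = 311040
  k=1: −1/(1!×0!×5!×0!×0!×3!) = -1/720
Σ = -1/720  ⇒  CG² = 311040×(-1/720)² = 3/5
CG = −√(3/5) = -0.774597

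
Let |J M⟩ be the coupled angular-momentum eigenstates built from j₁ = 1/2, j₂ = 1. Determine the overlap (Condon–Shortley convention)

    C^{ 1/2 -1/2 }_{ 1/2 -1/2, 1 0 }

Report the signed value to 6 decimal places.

j₁+j₂−J=1  J+j₁−j₂=0  J−j₁+j₂=1  j₁+j₂+J+1=3
(j₁±m₁, j₂±m₂, J±M) = (0,1,1,1,0,1)
P² = 1/3
sum k=1..1:
  [1] −1/1 = -1
S = -1
C² = P²·S² = 1/3 ; C = -0.577350

-0.577350  (= −√(1/3))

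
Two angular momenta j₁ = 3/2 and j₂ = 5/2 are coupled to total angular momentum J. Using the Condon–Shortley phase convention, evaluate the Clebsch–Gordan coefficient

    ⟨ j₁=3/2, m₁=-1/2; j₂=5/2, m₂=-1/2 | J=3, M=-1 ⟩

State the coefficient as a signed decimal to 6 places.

−√(1/60) = -0.129099

triangle: 1!×2!×4!/8! = 48/40320
(j±m)!: 1!×2!×2!×3!×2!×4! = 1152
prefactor² = (2J+1)×Δ×N² = 48/5
  k=0: +1/(0!×1!×2!×2!×0!×2!) = 1/8
  k=1: −1/(1!×0!×1!×1!×1!×3!) = -1/6
Σ = -1/24  ⇒  CG² = 48/5×(-1/24)² = 1/60
CG = −√(1/60) = -0.129099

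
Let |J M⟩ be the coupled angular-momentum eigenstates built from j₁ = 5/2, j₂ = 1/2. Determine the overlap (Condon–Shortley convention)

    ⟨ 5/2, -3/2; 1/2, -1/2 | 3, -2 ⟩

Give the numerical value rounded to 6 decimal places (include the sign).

triangle: 0!·5!·1!/7! = 120/5040
(j±m)!: 1!·4!·0!·1!·1!·5! = 2880
prefactor² = (2J+1)·Δ·N² = 480
  k=0: +1/(0!·0!·4!·0!·1!·1!) = 1/24
Σ = 1/24  ⇒  CG² = 480·1/24² = 5/6
CG = +√(5/6) = +0.912871

+√(5/6) = +0.912871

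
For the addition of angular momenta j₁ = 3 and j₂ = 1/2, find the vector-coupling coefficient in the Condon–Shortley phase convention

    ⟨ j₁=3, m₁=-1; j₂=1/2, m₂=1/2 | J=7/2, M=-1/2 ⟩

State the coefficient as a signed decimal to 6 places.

+0.654654  (= +√(3/7))

triangle: 0!·6!·1!/8! = 720/40320
(j±m)!: 2!·4!·1!·0!·3!·4! = 6912
prefactor² = (2J+1)·Δ·N² = 6912/7
  k=0: +1/(0!·0!·4!·1!·2!·0!) = 1/48
Σ = 1/48  ⇒  CG² = 6912/7·1/48² = 3/7
CG = +√(3/7) = +0.654654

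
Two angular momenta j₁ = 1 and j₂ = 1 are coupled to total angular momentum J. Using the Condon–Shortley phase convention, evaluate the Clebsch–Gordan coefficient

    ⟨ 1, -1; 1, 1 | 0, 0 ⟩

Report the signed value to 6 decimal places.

triangle: 2!·0!·0!/3! = 2/6
(j±m)!: 0!·2!·2!·0!·0!·0! = 4
prefactor² = (2J+1)·Δ·N² = 4/3
  k=2: +1/(2!·0!·0!·0!·0!·0!) = 1/2
Σ = 1/2  ⇒  CG² = 4/3·1/2² = 1/3
CG = +√(1/3) = +0.577350

+0.577350  (= +√(1/3))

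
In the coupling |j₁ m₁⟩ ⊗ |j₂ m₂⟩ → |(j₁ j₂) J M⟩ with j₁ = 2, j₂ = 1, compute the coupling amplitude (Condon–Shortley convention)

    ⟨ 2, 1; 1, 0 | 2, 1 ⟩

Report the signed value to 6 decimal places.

j₁+j₂−J=1  J+j₁−j₂=3  J−j₁+j₂=1  j₁+j₂+J+1=6
(j₁±m₁, j₂±m₂, J±M) = (3,1,1,1,3,1)
P² = 3/2
sum k=0..1:
  [0] +1/2 = 1/2
  [1] −1/6 = -1/6
S = 1/3
C² = P²·S² = 1/6 ; C = +0.408248

+0.408248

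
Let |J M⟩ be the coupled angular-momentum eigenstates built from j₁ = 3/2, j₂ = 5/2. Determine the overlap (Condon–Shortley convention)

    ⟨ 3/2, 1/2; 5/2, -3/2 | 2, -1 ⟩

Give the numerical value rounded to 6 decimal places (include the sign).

triangle: 2!×1!×3!/7! = 12/5040
(j±m)!: 2!×1!×1!×4!×1!×3! = 288
prefactor² = (2J+1)×Δ×N² = 24/7
  k=0: +1/(0!×2!×1!×1!×0!×2!) = 1/4
  k=1: −1/(1!×1!×0!×0!×1!×3!) = -1/6
Σ = 1/12  ⇒  CG² = 24/7×1/12² = 1/42
CG = +√(1/42) = +0.154303

+0.154303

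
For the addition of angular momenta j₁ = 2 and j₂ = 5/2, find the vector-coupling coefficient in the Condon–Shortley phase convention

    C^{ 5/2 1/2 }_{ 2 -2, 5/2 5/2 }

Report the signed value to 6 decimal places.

+0.462910  (= +√(3/14))

√[6·2!2!3!/8! · 0!4!5!0!3!2!] = √(864/7)
  +(−1)^2/∏(2,0,2,3,0,0)! = 1/24  (running 1/24)
⟨..|..⟩ = √(864/7)·(1/24) = +0.462910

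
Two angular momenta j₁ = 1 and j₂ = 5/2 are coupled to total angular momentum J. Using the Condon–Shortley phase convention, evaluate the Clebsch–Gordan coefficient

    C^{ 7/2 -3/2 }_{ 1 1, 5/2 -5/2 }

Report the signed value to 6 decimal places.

+0.218218

√[8·0!2!5!/8! · 2!0!0!5!2!5!] = √(19200/7)
  +(−1)^0/∏(0,0,0,0,2,5)! = 1/240  (running 1/240)
⟨..|..⟩ = √(19200/7)·(1/240) = +0.218218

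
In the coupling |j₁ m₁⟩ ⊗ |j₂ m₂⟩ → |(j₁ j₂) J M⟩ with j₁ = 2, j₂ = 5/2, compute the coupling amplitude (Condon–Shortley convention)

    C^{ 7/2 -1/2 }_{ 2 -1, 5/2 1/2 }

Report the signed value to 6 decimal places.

triangle: 1!·3!·4!/9! = 144/362880
(j±m)!: 1!·3!·3!·2!·3!·4! = 10368
prefactor² = (2J+1)·Δ·N² = 1152/35
  k=0: +1/(0!·1!·3!·3!·0!·1!) = 1/36
  k=1: −1/(1!·0!·2!·2!·1!·2!) = -1/8
Σ = -7/72  ⇒  CG² = 1152/35·(-7/72)² = 14/45
CG = −√(14/45) = -0.557773

−√(14/45) ≈ -0.557773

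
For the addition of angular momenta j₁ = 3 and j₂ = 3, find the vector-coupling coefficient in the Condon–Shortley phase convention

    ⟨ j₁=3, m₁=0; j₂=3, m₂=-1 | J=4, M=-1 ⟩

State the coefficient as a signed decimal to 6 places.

triangle: 2!×4!×4!/11! = 1152/39916800
(j±m)!: 3!×3!×2!×4!×3!×5! = 1244160
prefactor² = (2J+1)×Δ×N² = 124416/385
  k=0: +1/(0!×2!×3!×2!×1!×2!) = 1/48
  k=1: −1/(1!×1!×2!×1!×2!×3!) = -1/24
  k=2: +1/(2!×0!×1!×0!×3!×4!) = 1/288
Σ = -5/288  ⇒  CG² = 124416/385×(-5/288)² = 15/154
CG = −√(15/154) = -0.312094

-0.312094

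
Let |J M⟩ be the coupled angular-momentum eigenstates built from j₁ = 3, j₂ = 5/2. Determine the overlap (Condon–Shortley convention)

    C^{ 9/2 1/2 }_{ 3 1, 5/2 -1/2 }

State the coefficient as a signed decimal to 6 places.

triangle: 1!*5!*4!/11! = 2880/39916800
(j±m)!: 4!*2!*2!*3!*5!*4! = 1658880
prefactor² = (2J+1)*Δ*N² = 92160/77
  k=0: +1/(0!*1!*2!*2!*3!*2!) = 1/48
  k=1: −1/(1!*0!*1!*1!*4!*3!) = -1/144
Σ = 1/72  ⇒  CG² = 92160/77*1/72² = 160/693
CG = +√(160/693) = +0.480500

+√(160/693) = +0.480500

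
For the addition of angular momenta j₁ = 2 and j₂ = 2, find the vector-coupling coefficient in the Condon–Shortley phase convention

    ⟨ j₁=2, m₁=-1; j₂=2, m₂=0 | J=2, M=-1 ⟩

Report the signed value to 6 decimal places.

j₁+j₂−J=2  J+j₁−j₂=2  J−j₁+j₂=2  j₁+j₂+J+1=7
(j₁±m₁, j₂±m₂, J±M) = (1,3,2,2,1,3)
P² = 8/7
sum k=1..2:
  [1] −1/2 = -1/2
  [2] +1/4 = 1/4
S = -1/4
C² = P²·S² = 1/14 ; C = -0.267261

−√(1/14) ≈ -0.267261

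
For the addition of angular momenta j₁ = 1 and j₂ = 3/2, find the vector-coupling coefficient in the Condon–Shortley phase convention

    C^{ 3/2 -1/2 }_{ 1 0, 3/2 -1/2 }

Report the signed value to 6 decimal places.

j₁+j₂−J=1  J+j₁−j₂=1  J−j₁+j₂=2  j₁+j₂+J+1=5
(j₁±m₁, j₂±m₂, J±M) = (1,1,1,2,1,2)
P² = 4/15
sum k=0..1:
  [0] +1/1 = 1
  [1] −1/2 = -1/2
S = 1/2
C² = P²·S² = 1/15 ; C = +0.258199

+√(1/15) ≈ +0.258199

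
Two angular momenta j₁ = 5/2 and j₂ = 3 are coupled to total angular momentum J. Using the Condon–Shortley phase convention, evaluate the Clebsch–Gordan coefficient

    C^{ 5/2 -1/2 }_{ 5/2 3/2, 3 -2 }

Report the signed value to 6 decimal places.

+√(1/14) = +0.267261

j₁+j₂−J=3  J+j₁−j₂=2  J−j₁+j₂=3  j₁+j₂+J+1=9
(j₁±m₁, j₂±m₂, J±M) = (4,1,1,5,2,3)
P² = 288/7
sum k=0..1:
  [0] +1/12 = 1/12
  [1] −1/24 = -1/24
S = 1/24
C² = P²·S² = 1/14 ; C = +0.267261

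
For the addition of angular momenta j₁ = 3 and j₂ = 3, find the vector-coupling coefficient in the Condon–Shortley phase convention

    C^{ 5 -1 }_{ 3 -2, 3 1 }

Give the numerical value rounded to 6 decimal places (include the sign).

j₁+j₂−J=1  J+j₁−j₂=5  J−j₁+j₂=5  j₁+j₂+J+1=12
(j₁±m₁, j₂±m₂, J±M) = (1,5,4,2,4,6)
P² = 230400/7
sum k=0..1:
  [0] +1/2880 = 1/2880
  [1] −1/288 = -1/288
S = -1/320
C² = P²·S² = 9/28 ; C = -0.566947

-0.566947  (= −√(9/28))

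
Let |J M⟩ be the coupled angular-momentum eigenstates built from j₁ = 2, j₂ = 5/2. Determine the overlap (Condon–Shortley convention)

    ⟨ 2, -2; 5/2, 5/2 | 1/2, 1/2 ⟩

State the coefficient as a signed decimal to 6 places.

+0.577350

triangle: 4!*0!*1!/6! = 24/720
(j±m)!: 0!*4!*5!*0!*1!*0! = 2880
prefactor² = (2J+1)*Δ*N² = 192
  k=4: +1/(4!*0!*0!*1!*0!*0!) = 1/24
Σ = 1/24  ⇒  CG² = 192*1/24² = 1/3
CG = +√(1/3) = +0.577350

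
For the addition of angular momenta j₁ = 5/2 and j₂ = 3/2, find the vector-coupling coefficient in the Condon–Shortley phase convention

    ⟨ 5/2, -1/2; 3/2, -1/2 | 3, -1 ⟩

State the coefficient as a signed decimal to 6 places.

+0.129099  (= +√(1/60))

triangle: 1!·4!·2!/8! = 48/40320
(j±m)!: 2!·3!·1!·2!·2!·4! = 1152
prefactor² = (2J+1)·Δ·N² = 48/5
  k=0: +1/(0!·1!·3!·1!·1!·1!) = 1/6
  k=1: −1/(1!·0!·2!·0!·2!·2!) = -1/8
Σ = 1/24  ⇒  CG² = 48/5·1/24² = 1/60
CG = +√(1/60) = +0.129099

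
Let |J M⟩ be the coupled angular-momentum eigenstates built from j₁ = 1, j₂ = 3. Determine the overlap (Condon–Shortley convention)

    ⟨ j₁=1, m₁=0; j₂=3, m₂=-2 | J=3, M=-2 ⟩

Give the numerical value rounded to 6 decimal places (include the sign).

triangle: 1!·1!·5!/8! = 120/40320
(j±m)!: 1!·1!·1!·5!·1!·5! = 14400
prefactor² = (2J+1)·Δ·N² = 300
  k=0: +1/(0!·1!·1!·1!·0!·4!) = 1/24
  k=1: −1/(1!·0!·0!·0!·1!·5!) = -1/120
Σ = 1/30  ⇒  CG² = 300·1/30² = 1/3
CG = +√(1/3) = +0.577350

+√(1/3) = +0.577350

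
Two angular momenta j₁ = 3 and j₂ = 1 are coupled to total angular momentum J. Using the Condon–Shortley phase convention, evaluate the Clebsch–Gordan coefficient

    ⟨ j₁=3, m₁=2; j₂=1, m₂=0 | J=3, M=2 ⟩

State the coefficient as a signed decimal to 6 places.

triangle: 1!×5!×1!/8! = 120/40320
(j±m)!: 5!×1!×1!×1!×5!×1! = 14400
prefactor² = (2J+1)×Δ×N² = 300
  k=0: +1/(0!×1!×1!×1!×4!×0!) = 1/24
  k=1: −1/(1!×0!×0!×0!×5!×1!) = -1/120
Σ = 1/30  ⇒  CG² = 300×1/30² = 1/3
CG = +√(1/3) = +0.577350

+0.577350  (= +√(1/3))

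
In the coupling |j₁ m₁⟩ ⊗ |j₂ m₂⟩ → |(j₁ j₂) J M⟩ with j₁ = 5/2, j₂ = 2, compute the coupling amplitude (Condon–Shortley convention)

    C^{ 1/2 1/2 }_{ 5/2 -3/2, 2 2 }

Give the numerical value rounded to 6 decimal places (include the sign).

+0.258199  (= +√(1/15))

j₁+j₂−J=4  J+j₁−j₂=1  J−j₁+j₂=0  j₁+j₂+J+1=6
(j₁±m₁, j₂±m₂, J±M) = (1,4,4,0,1,0)
P² = 192/5
sum k=4..4:
  [4] +1/24 = 1/24
S = 1/24
C² = P²·S² = 1/15 ; C = +0.258199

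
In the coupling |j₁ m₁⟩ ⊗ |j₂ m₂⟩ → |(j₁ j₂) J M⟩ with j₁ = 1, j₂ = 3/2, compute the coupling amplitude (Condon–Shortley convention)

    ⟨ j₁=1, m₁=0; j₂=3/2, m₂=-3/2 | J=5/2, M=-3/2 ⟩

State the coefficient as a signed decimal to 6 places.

j₁+j₂−J=0  J+j₁−j₂=2  J−j₁+j₂=3  j₁+j₂+J+1=6
(j₁±m₁, j₂±m₂, J±M) = (1,1,0,3,1,4)
P² = 72/5
sum k=0..0:
  [0] +1/6 = 1/6
S = 1/6
C² = P²·S² = 2/5 ; C = +0.632456

+0.632456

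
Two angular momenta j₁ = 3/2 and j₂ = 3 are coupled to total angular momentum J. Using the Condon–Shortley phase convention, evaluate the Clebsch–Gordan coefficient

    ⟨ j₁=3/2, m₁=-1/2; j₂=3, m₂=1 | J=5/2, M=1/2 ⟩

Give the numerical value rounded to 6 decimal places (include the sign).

−√(1/70) = -0.119523

triangle: 2!×1!×4!/8! = 48/40320
(j±m)!: 1!×2!×4!×2!×3!×2! = 1152
prefactor² = (2J+1)×Δ×N² = 288/35
  k=1: −1/(1!×1!×1!×3!×0!×1!) = -1/6
  k=2: +1/(2!×0!×0!×2!×1!×2!) = 1/8
Σ = -1/24  ⇒  CG² = 288/35×(-1/24)² = 1/70
CG = −√(1/70) = -0.119523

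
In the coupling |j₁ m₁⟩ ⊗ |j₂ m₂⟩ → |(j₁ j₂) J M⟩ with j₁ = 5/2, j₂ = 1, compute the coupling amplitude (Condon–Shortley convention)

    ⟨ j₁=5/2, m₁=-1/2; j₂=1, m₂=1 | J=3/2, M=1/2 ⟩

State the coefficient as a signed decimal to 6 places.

+0.447214  (= +√(1/5))

√[4·2!3!0!/6! · 2!3!2!0!2!1!] = √(16/5)
  +(−1)^2/∏(2,0,1,0,2,0)! = 1/4  (running 1/4)
⟨..|..⟩ = √(16/5)·(1/4) = +0.447214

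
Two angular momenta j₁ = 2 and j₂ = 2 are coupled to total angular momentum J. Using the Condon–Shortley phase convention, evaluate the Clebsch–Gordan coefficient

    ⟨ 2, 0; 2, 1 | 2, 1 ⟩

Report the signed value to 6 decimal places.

−√(1/14) ≈ -0.267261

triangle: 2!*2!*2!/7! = 8/5040
(j±m)!: 2!*2!*3!*1!*3!*1! = 144
prefactor² = (2J+1)*Δ*N² = 8/7
  k=1: −1/(1!*1!*1!*2!*1!*0!) = -1/2
  k=2: +1/(2!*0!*0!*1!*2!*1!) = 1/4
Σ = -1/4  ⇒  CG² = 8/7*(-1/4)² = 1/14
CG = −√(1/14) = -0.267261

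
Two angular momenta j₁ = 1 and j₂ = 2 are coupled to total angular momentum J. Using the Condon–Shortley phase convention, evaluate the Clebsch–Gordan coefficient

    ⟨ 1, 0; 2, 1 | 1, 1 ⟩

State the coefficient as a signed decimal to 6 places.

√[3·2!0!2!/5! · 1!1!3!1!2!0!] = √(6/5)
  +(−1)^1/∏(1,1,0,2,0,0)! = -1/2  (running -1/2)
⟨..|..⟩ = √(6/5)·(-1/2) = -0.547723

-0.547723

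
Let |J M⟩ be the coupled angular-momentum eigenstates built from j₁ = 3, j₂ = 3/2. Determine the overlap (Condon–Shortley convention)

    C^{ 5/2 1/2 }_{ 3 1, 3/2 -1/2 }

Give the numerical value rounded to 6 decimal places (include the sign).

−√(1/70) ≈ -0.119523

√[6·2!4!1!/8! · 4!2!1!2!3!2!] = √(288/35)
  +(−1)^0/∏(0,2,2,1,2,0)! = 1/8  (running 1/8)
  +(−1)^1/∏(1,1,1,0,3,1)! = -1/6  (running -1/24)
⟨..|..⟩ = √(288/35)·(-1/24) = -0.119523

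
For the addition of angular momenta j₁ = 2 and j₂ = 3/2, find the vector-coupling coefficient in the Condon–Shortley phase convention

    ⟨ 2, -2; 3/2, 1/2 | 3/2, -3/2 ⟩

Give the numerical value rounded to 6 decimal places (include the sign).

triangle: 2!·2!·1!/6! = 4/720
(j±m)!: 0!·4!·2!·1!·0!·3! = 288
prefactor² = (2J+1)·Δ·N² = 32/5
  k=2: +1/(2!·0!·2!·0!·0!·1!) = 1/4
Σ = 1/4  ⇒  CG² = 32/5·1/4² = 2/5
CG = +√(2/5) = +0.632456

+√(2/5) = +0.632456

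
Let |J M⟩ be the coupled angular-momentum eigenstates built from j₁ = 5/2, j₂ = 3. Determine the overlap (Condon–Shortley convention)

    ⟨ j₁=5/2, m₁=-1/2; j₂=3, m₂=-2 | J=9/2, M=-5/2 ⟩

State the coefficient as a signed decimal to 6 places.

+0.497468

√[10·1!4!5!/11! · 2!3!1!5!2!7!] = √(115200/11)
  +(−1)^0/∏(0,1,3,1,1,4)! = 1/144  (running 1/144)
  +(−1)^1/∏(1,0,2,0,2,5)! = -1/480  (running 7/1440)
⟨..|..⟩ = √(115200/11)·(7/1440) = +0.497468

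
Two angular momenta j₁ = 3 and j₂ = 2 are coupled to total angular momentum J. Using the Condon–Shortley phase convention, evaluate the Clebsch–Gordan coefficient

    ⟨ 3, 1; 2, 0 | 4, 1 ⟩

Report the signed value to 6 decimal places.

j₁+j₂−J=1  J+j₁−j₂=5  J−j₁+j₂=3  j₁+j₂+J+1=10
(j₁±m₁, j₂±m₂, J±M) = (4,2,2,2,5,3)
P² = 1728/7
sum k=0..1:
  [0] +1/24 = 1/24
  [1] −1/48 = -1/48
S = 1/48
C² = P²·S² = 3/28 ; C = +0.327327

+0.327327  (= +√(3/28))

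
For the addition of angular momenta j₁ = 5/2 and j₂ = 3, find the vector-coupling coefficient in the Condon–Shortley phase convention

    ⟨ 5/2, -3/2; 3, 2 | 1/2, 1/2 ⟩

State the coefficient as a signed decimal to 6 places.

+√(5/21) = +0.487950

triangle: 5!×0!×1!/7! = 120/5040
(j±m)!: 1!×4!×5!×1!×1!×0! = 2880
prefactor² = (2J+1)×Δ×N² = 960/7
  k=4: +1/(4!×1!×0!×1!×0!×0!) = 1/24
Σ = 1/24  ⇒  CG² = 960/7×1/24² = 5/21
CG = +√(5/21) = +0.487950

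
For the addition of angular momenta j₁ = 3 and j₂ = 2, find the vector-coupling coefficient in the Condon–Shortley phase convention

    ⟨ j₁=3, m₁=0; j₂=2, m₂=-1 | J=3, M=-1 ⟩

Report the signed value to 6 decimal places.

-0.182574  (= −√(1/30))

triangle: 2!·4!·2!/9! = 96/362880
(j±m)!: 3!·3!·1!·3!·2!·4! = 10368
prefactor² = (2J+1)·Δ·N² = 96/5
  k=0: +1/(0!·2!·3!·1!·1!·1!) = 1/12
  k=1: −1/(1!·1!·2!·0!·2!·2!) = -1/8
Σ = -1/24  ⇒  CG² = 96/5·(-1/24)² = 1/30
CG = −√(1/30) = -0.182574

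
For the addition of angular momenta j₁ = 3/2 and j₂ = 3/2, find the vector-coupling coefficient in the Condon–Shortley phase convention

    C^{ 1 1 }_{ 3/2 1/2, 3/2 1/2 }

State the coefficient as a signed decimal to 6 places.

√[3·2!1!1!/5! · 2!1!2!1!2!0!] = √(2/5)
  +(−1)^1/∏(1,1,0,1,1,0)! = -1  (running -1)
⟨..|..⟩ = √(2/5)·(-1) = -0.632456

-0.632456  (= −√(2/5))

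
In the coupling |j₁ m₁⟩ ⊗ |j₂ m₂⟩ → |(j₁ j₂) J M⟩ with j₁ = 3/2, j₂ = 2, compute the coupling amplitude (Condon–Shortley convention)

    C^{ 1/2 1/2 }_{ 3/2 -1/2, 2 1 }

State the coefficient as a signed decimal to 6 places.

+√(3/10) = +0.547723

triangle: 3!*0!*1!/5! = 6/120
(j±m)!: 1!*2!*3!*1!*1!*0! = 12
prefactor² = (2J+1)*Δ*N² = 6/5
  k=2: +1/(2!*1!*0!*1!*0!*0!) = 1/2
Σ = 1/2  ⇒  CG² = 6/5*1/2² = 3/10
CG = +√(3/10) = +0.547723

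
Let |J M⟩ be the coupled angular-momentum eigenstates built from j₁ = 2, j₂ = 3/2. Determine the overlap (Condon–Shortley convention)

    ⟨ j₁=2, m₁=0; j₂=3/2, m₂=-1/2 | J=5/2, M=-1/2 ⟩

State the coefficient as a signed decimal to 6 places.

+0.292770

j₁+j₂−J=1  J+j₁−j₂=3  J−j₁+j₂=2  j₁+j₂+J+1=7
(j₁±m₁, j₂±m₂, J±M) = (2,2,1,2,2,3)
P² = 48/35
sum k=0..1:
  [0] +1/2 = 1/2
  [1] −1/4 = -1/4
S = 1/4
C² = P²·S² = 3/35 ; C = +0.292770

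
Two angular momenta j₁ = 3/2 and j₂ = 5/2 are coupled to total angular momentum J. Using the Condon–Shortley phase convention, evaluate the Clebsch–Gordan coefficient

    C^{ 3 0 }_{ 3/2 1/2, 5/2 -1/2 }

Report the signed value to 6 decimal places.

triangle: 1!·2!·4!/8! = 48/40320
(j±m)!: 2!·1!·2!·3!·3!·3! = 864
prefactor² = (2J+1)·Δ·N² = 36/5
  k=0: +1/(0!·1!·1!·2!·1!·2!) = 1/4
  k=1: −1/(1!·0!·0!·1!·2!·3!) = -1/12
Σ = 1/6  ⇒  CG² = 36/5·1/6² = 1/5
CG = +√(1/5) = +0.447214

+0.447214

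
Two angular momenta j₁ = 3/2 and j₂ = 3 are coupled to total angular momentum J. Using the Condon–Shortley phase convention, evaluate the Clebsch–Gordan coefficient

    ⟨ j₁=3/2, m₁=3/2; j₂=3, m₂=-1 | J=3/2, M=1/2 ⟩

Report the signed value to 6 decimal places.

+0.338062  (= +√(4/35))

triangle: 3!×0!×3!/7! = 36/5040
(j±m)!: 3!×0!×2!×4!×2!×1! = 576
prefactor² = (2J+1)×Δ×N² = 576/35
  k=0: +1/(0!×3!×0!×2!×0!×1!) = 1/12
Σ = 1/12  ⇒  CG² = 576/35×1/12² = 4/35
CG = +√(4/35) = +0.338062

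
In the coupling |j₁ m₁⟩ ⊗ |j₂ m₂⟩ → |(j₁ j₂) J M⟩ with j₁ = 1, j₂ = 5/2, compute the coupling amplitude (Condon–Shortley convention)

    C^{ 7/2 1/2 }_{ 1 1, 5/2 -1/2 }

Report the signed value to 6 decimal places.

+√(2/7) = +0.534522

√[8·0!2!5!/8! · 2!0!2!3!4!3!] = √(1152/7)
  +(−1)^0/∏(0,0,0,2,2,3)! = 1/24  (running 1/24)
⟨..|..⟩ = √(1152/7)·(1/24) = +0.534522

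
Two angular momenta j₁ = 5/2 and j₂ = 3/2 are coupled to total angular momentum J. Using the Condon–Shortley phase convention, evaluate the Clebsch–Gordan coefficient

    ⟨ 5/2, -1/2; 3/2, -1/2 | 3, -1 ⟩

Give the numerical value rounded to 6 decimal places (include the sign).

j₁+j₂−J=1  J+j₁−j₂=4  J−j₁+j₂=2  j₁+j₂+J+1=8
(j₁±m₁, j₂±m₂, J±M) = (2,3,1,2,2,4)
P² = 48/5
sum k=0..1:
  [0] +1/6 = 1/6
  [1] −1/8 = -1/8
S = 1/24
C² = P²·S² = 1/60 ; C = +0.129099

+0.129099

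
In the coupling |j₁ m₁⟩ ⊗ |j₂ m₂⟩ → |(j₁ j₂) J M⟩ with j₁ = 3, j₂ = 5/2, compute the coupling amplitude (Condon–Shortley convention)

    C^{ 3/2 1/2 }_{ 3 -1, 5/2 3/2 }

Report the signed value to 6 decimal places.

−√(7/30) = -0.483046

j₁+j₂−J=4  J+j₁−j₂=2  J−j₁+j₂=1  j₁+j₂+J+1=8
(j₁±m₁, j₂±m₂, J±M) = (2,4,4,1,2,1)
P² = 384/35
sum k=3..4:
  [3] −1/6 = -1/6
  [4] +1/48 = 1/48
S = -7/48
C² = P²·S² = 7/30 ; C = -0.483046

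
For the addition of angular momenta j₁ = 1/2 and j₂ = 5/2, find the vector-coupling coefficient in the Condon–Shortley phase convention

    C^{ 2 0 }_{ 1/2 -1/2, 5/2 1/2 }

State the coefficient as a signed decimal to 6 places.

-0.707107

√[5·1!0!4!/6! · 0!1!3!2!2!2!] = √(8)
  +(−1)^1/∏(1,0,0,2,0,2)! = -1/4  (running -1/4)
⟨..|..⟩ = √(8)·(-1/4) = -0.707107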